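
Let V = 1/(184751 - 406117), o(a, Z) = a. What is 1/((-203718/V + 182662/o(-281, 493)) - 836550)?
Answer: 281/12671807846216 ≈ 2.2175e-11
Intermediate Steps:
V = -1/221366 (V = 1/(-221366) = -1/221366 ≈ -4.5174e-6)
1/((-203718/V + 182662/o(-281, 493)) - 836550) = 1/((-203718/(-1/221366) + 182662/(-281)) - 836550) = 1/((-203718*(-221366) + 182662*(-1/281)) - 836550) = 1/((45096238788 - 182662/281) - 836550) = 1/(12672042916766/281 - 836550) = 1/(12671807846216/281) = 281/12671807846216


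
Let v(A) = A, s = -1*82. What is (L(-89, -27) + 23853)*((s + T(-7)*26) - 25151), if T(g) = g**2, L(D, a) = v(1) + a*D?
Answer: -629091463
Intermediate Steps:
s = -82
L(D, a) = 1 + D*a (L(D, a) = 1 + a*D = 1 + D*a)
(L(-89, -27) + 23853)*((s + T(-7)*26) - 25151) = ((1 - 89*(-27)) + 23853)*((-82 + (-7)**2*26) - 25151) = ((1 + 2403) + 23853)*((-82 + 49*26) - 25151) = (2404 + 23853)*((-82 + 1274) - 25151) = 26257*(1192 - 25151) = 26257*(-23959) = -629091463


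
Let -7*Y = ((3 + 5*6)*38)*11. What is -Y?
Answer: 13794/7 ≈ 1970.6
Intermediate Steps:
Y = -13794/7 (Y = -(3 + 5*6)*38*11/7 = -(3 + 30)*38*11/7 = -33*38*11/7 = -1254*11/7 = -⅐*13794 = -13794/7 ≈ -1970.6)
-Y = -1*(-13794/7) = 13794/7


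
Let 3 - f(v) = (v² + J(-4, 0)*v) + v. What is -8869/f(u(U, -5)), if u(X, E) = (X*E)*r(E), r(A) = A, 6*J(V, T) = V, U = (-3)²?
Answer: 8869/50697 ≈ 0.17494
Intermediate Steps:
U = 9
J(V, T) = V/6
u(X, E) = X*E² (u(X, E) = (X*E)*E = (E*X)*E = X*E²)
f(v) = 3 - v² - v/3 (f(v) = 3 - ((v² + ((⅙)*(-4))*v) + v) = 3 - ((v² - 2*v/3) + v) = 3 - (v² + v/3) = 3 + (-v² - v/3) = 3 - v² - v/3)
-8869/f(u(U, -5)) = -8869/(3 - (9*(-5)²)² - 3*(-5)²) = -8869/(3 - (9*25)² - 3*25) = -8869/(3 - 1*225² - ⅓*225) = -8869/(3 - 1*50625 - 75) = -8869/(3 - 50625 - 75) = -8869/(-50697) = -8869*(-1/50697) = 8869/50697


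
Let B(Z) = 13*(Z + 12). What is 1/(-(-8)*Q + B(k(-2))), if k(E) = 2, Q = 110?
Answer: 1/1062 ≈ 0.00094162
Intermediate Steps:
B(Z) = 156 + 13*Z (B(Z) = 13*(12 + Z) = 156 + 13*Z)
1/(-(-8)*Q + B(k(-2))) = 1/(-(-8)*110 + (156 + 13*2)) = 1/(-8*(-110) + (156 + 26)) = 1/(880 + 182) = 1/1062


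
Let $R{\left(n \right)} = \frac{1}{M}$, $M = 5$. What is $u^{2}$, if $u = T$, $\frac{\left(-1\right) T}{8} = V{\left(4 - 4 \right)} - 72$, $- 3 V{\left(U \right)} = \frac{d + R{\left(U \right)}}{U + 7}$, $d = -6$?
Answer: $\frac{3629821504}{11025} \approx 3.2924 \cdot 10^{5}$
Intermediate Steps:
$R{\left(n \right)} = \frac{1}{5}$
$V{\left(U \right)} = \frac{29}{15 \left(7 + U\right)}$ ($V{\left(U \right)} = - \frac{\left(-6 + \frac{1}{5}\right) \frac{1}{U + 7}}{3} = - \frac{\left(- \frac{29}{5}\right) \frac{1}{7 + U}}{3} = \frac{29}{15 \left(7 + U\right)}$)
$T = \frac{60248}{105}$ ($T = - 8 \left(\frac{29}{15 \left(7 + \left(4 - 4\right)\right)} - 72\right) = - 8 \left(\frac{29}{15 \left(7 + 0\right)} - 72\right) = - 8 \left(\frac{29}{15 \cdot 7} - 72\right) = - 8 \left(\frac{29}{15} \cdot \frac{1}{7} - 72\right) = - 8 \left(\frac{29}{105} - 72\right) = \left(-8\right) \left(- \frac{7531}{105}\right) = \frac{60248}{105} \approx 573.79$)
$u = \frac{60248}{105} \approx 573.79$
$u^{2} = \left(\frac{60248}{105}\right)^{2} = \frac{3629821504}{11025}$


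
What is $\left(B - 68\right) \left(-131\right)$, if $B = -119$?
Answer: $24497$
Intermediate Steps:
$\left(B - 68\right) \left(-131\right) = \left(-119 - 68\right) \left(-131\right) = \left(-187\right) \left(-131\right) = 24497$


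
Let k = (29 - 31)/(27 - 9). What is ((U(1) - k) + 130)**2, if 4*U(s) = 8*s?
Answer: 1413721/81 ≈ 17453.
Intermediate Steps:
U(s) = 2*s (U(s) = (8*s)/4 = 2*s)
k = -1/9 (k = -2/18 = -2*1/18 = -1/9 ≈ -0.11111)
((U(1) - k) + 130)**2 = ((2*1 - 1*(-1/9)) + 130)**2 = ((2 + 1/9) + 130)**2 = (19/9 + 130)**2 = (1189/9)**2 = 1413721/81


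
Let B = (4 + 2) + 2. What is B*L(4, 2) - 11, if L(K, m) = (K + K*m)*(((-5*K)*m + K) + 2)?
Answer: -3275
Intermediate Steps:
B = 8 (B = 6 + 2 = 8)
L(K, m) = (K + K*m)*(2 + K - 5*K*m) (L(K, m) = (K + K*m)*((-5*K*m + K) + 2) = (K + K*m)*((K - 5*K*m) + 2) = (K + K*m)*(2 + K - 5*K*m))
B*L(4, 2) - 11 = 8*(4*(2 + 4 + 2*2 - 5*4*2² - 4*4*2)) - 11 = 8*(4*(2 + 4 + 4 - 5*4*4 - 32)) - 11 = 8*(4*(2 + 4 + 4 - 80 - 32)) - 11 = 8*(4*(-102)) - 11 = 8*(-408) - 11 = -3264 - 11 = -3275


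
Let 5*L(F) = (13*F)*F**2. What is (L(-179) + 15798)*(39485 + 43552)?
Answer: -6184630386429/5 ≈ -1.2369e+12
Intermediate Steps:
L(F) = 13*F**3/5 (L(F) = ((13*F)*F**2)/5 = (13*F**3)/5 = 13*F**3/5)
(L(-179) + 15798)*(39485 + 43552) = ((13/5)*(-179)**3 + 15798)*(39485 + 43552) = ((13/5)*(-5735339) + 15798)*83037 = (-74559407/5 + 15798)*83037 = -74480417/5*83037 = -6184630386429/5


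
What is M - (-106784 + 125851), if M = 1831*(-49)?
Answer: -108786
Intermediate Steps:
M = -89719
M - (-106784 + 125851) = -89719 - (-106784 + 125851) = -89719 - 1*19067 = -89719 - 19067 = -108786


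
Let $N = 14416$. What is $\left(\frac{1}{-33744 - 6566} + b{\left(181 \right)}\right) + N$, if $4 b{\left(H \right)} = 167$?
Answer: $\frac{1165583803}{80620} \approx 14458.0$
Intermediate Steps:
$b{\left(H \right)} = \frac{167}{4}$ ($b{\left(H \right)} = \frac{1}{4} \cdot 167 = \frac{167}{4}$)
$\left(\frac{1}{-33744 - 6566} + b{\left(181 \right)}\right) + N = \left(\frac{1}{-33744 - 6566} + \frac{167}{4}\right) + 14416 = \left(\frac{1}{-40310} + \frac{167}{4}\right) + 14416 = \left(- \frac{1}{40310} + \frac{167}{4}\right) + 14416 = \frac{3365883}{80620} + 14416 = \frac{1165583803}{80620}$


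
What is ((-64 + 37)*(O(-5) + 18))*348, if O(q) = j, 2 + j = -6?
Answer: -93960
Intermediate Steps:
j = -8 (j = -2 - 6 = -8)
O(q) = -8
((-64 + 37)*(O(-5) + 18))*348 = ((-64 + 37)*(-8 + 18))*348 = -27*10*348 = -270*348 = -93960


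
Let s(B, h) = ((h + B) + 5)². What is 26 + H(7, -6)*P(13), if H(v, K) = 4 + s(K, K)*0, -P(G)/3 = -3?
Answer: 62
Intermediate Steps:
P(G) = 9 (P(G) = -3*(-3) = 9)
s(B, h) = (5 + B + h)² (s(B, h) = ((B + h) + 5)² = (5 + B + h)²)
H(v, K) = 4 (H(v, K) = 4 + (5 + K + K)²*0 = 4 + (5 + 2*K)²*0 = 4 + 0 = 4)
26 + H(7, -6)*P(13) = 26 + 4*9 = 26 + 36 = 62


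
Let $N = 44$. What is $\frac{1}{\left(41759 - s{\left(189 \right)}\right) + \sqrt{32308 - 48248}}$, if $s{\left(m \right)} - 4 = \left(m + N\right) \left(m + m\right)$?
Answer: $- \frac{46319}{2145465701} - \frac{2 i \sqrt{3985}}{2145465701} \approx -2.1589 \cdot 10^{-5} - 5.8847 \cdot 10^{-8} i$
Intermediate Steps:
$s{\left(m \right)} = 4 + 2 m \left(44 + m\right)$ ($s{\left(m \right)} = 4 + \left(m + 44\right) \left(m + m\right) = 4 + \left(44 + m\right) 2 m = 4 + 2 m \left(44 + m\right)$)
$\frac{1}{\left(41759 - s{\left(189 \right)}\right) + \sqrt{32308 - 48248}} = \frac{1}{\left(41759 - \left(4 + 2 \cdot 189^{2} + 88 \cdot 189\right)\right) + \sqrt{32308 - 48248}} = \frac{1}{\left(41759 - \left(4 + 2 \cdot 35721 + 16632\right)\right) + \sqrt{-15940}} = \frac{1}{\left(41759 - \left(4 + 71442 + 16632\right)\right) + 2 i \sqrt{3985}} = \frac{1}{\left(41759 - 88078\right) + 2 i \sqrt{3985}} = \frac{1}{-46319 + 2 i \sqrt{3985}}$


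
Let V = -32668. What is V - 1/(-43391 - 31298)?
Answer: -2439940251/74689 ≈ -32668.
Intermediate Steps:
V - 1/(-43391 - 31298) = -32668 - 1/(-43391 - 31298) = -32668 - 1/(-74689) = -32668 - 1*(-1/74689) = -32668 + 1/74689 = -2439940251/74689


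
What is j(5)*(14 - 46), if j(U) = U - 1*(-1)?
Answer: -192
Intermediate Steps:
j(U) = 1 + U (j(U) = U + 1 = 1 + U)
j(5)*(14 - 46) = (1 + 5)*(14 - 46) = 6*(-32) = -192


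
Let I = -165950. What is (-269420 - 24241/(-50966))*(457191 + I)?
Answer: -3999098752139439/50966 ≈ -7.8466e+10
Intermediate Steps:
(-269420 - 24241/(-50966))*(457191 + I) = (-269420 - 24241/(-50966))*(457191 - 165950) = (-269420 - 24241*(-1/50966))*291241 = (-269420 + 24241/50966)*291241 = -13731235479/50966*291241 = -3999098752139439/50966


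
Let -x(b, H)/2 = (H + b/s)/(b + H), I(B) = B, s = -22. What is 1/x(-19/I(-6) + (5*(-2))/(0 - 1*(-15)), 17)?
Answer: -429/743 ≈ -0.57739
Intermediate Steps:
x(b, H) = -2*(H - b/22)/(H + b) (x(b, H) = -2*(H + b/(-22))/(b + H) = -2*(H + b*(-1/22))/(H + b) = -2*(H - b/22)/(H + b))
1/x(-19/I(-6) + (5*(-2))/(0 - 1*(-15)), 17) = 1/((-2*17 + (-19/(-6) + (5*(-2))/(0 - 1*(-15)))/11)/(17 + (-19/(-6) + (5*(-2))/(0 - 1*(-15))))) = 1/((-34 + (-19*(-⅙) - 10/(0 + 15))/11)/(17 + (-19*(-⅙) - 10/(0 + 15)))) = 1/((-34 + (19/6 - 10/15)/11)/(17 + (19/6 - 10/15))) = 1/((-34 + (19/6 - 10*1/15)/11)/(17 + (19/6 - 10*1/15))) = 1/((-34 + (19/6 - ⅔)/11)/(17 + (19/6 - ⅔))) = 1/((-34 + (1/11)*(5/2))/(17 + 5/2)) = 1/((-34 + 5/22)/(39/2)) = 1/((2/39)*(-743/22)) = 1/(-743/429) = -429/743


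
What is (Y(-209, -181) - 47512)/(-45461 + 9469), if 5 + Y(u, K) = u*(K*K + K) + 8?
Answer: 623339/3272 ≈ 190.51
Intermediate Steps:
Y(u, K) = 3 + u*(K + K²) (Y(u, K) = -5 + (u*(K*K + K) + 8) = -5 + (u*(K² + K) + 8) = -5 + (u*(K + K²) + 8) = -5 + (8 + u*(K + K²)) = 3 + u*(K + K²))
(Y(-209, -181) - 47512)/(-45461 + 9469) = ((3 - 181*(-209) - 209*(-181)²) - 47512)/(-45461 + 9469) = ((3 + 37829 - 209*32761) - 47512)/(-35992) = ((3 + 37829 - 6847049) - 47512)*(-1/35992) = (-6809217 - 47512)*(-1/35992) = -6856729*(-1/35992) = 623339/3272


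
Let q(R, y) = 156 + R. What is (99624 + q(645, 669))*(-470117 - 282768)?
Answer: -75608476125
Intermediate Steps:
(99624 + q(645, 669))*(-470117 - 282768) = (99624 + (156 + 645))*(-470117 - 282768) = (99624 + 801)*(-752885) = 100425*(-752885) = -75608476125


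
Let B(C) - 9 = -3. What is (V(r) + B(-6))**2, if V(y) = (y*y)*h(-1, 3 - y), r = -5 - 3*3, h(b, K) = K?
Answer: 11142244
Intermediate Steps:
B(C) = 6 (B(C) = 9 - 3 = 6)
r = -14 (r = -5 - 9 = -14)
V(y) = y**2*(3 - y) (V(y) = (y*y)*(3 - y) = y**2*(3 - y))
(V(r) + B(-6))**2 = ((-14)**2*(3 - 1*(-14)) + 6)**2 = (196*(3 + 14) + 6)**2 = (196*17 + 6)**2 = (3332 + 6)**2 = 3338**2 = 11142244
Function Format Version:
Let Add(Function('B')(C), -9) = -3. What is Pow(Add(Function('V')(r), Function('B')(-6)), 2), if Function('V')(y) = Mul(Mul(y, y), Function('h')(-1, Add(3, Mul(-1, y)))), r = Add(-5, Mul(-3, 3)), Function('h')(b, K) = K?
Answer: 11142244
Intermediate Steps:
Function('B')(C) = 6 (Function('B')(C) = Add(9, -3) = 6)
r = -14 (r = Add(-5, -9) = -14)
Function('V')(y) = Mul(Pow(y, 2), Add(3, Mul(-1, y))) (Function('V')(y) = Mul(Mul(y, y), Add(3, Mul(-1, y))) = Mul(Pow(y, 2), Add(3, Mul(-1, y))))
Pow(Add(Function('V')(r), Function('B')(-6)), 2) = Pow(Add(Mul(Pow(-14, 2), Add(3, Mul(-1, -14))), 6), 2) = Pow(Add(Mul(196, Add(3, 14)), 6), 2) = Pow(Add(Mul(196, 17), 6), 2) = Pow(Add(3332, 6), 2) = Pow(3338, 2) = 11142244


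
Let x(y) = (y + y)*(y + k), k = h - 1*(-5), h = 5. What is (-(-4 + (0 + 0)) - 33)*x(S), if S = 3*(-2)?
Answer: 1392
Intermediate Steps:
S = -6
k = 10 (k = 5 - 1*(-5) = 5 + 5 = 10)
x(y) = 2*y*(10 + y) (x(y) = (y + y)*(y + 10) = (2*y)*(10 + y) = 2*y*(10 + y))
(-(-4 + (0 + 0)) - 33)*x(S) = (-(-4 + (0 + 0)) - 33)*(2*(-6)*(10 - 6)) = (-(-4 + 0) - 33)*(2*(-6)*4) = (-1*(-4) - 33)*(-48) = (4 - 33)*(-48) = -29*(-48) = 1392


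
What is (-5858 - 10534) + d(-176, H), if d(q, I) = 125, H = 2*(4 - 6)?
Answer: -16267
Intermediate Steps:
H = -4 (H = 2*(-2) = -4)
(-5858 - 10534) + d(-176, H) = (-5858 - 10534) + 125 = -16392 + 125 = -16267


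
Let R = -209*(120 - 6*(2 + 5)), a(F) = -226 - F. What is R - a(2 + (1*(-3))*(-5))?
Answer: -16059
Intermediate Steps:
R = -16302 (R = -209*(120 - 6*7) = -209*(120 - 42) = -209*78 = -16302)
R - a(2 + (1*(-3))*(-5)) = -16302 - (-226 - (2 + (1*(-3))*(-5))) = -16302 - (-226 - (2 - 3*(-5))) = -16302 - (-226 - (2 + 15)) = -16302 - (-226 - 1*17) = -16302 - (-226 - 17) = -16302 - 1*(-243) = -16302 + 243 = -16059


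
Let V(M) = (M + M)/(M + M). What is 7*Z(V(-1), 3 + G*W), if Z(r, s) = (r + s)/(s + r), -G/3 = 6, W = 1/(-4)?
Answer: 7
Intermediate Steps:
W = -¼ ≈ -0.25000
G = -18 (G = -3*6 = -18)
V(M) = 1 (V(M) = (2*M)/((2*M)) = (2*M)*(1/(2*M)) = 1)
Z(r, s) = 1 (Z(r, s) = (r + s)/(r + s) = 1)
7*Z(V(-1), 3 + G*W) = 7*1 = 7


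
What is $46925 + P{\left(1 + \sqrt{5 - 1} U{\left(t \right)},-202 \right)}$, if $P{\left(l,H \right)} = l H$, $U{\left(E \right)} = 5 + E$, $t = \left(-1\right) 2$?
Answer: $45511$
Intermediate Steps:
$t = -2$
$P{\left(l,H \right)} = H l$
$46925 + P{\left(1 + \sqrt{5 - 1} U{\left(t \right)},-202 \right)} = 46925 - 202 \left(1 + \sqrt{5 - 1} \left(5 - 2\right)\right) = 46925 - 202 \left(1 + \sqrt{4} \cdot 3\right) = 46925 - 202 \left(1 + 2 \cdot 3\right) = 46925 - 202 \left(1 + 6\right) = 46925 - 1414 = 45511$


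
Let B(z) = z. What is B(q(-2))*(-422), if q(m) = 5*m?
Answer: 4220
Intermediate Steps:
B(q(-2))*(-422) = (5*(-2))*(-422) = -10*(-422) = 4220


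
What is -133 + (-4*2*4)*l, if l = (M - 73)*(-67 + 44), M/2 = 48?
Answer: 16795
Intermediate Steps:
M = 96 (M = 2*48 = 96)
l = -529 (l = (96 - 73)*(-67 + 44) = 23*(-23) = -529)
-133 + (-4*2*4)*l = -133 + (-4*2*4)*(-529) = -133 - 8*4*(-529) = -133 - 32*(-529) = -133 + 16928 = 16795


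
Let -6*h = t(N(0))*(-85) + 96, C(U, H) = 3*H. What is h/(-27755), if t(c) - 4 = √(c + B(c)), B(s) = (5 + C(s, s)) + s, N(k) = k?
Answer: -2/1365 - 17*√5/33306 ≈ -0.0026065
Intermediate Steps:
B(s) = 5 + 4*s (B(s) = (5 + 3*s) + s = 5 + 4*s)
t(c) = 4 + √(5 + 5*c) (t(c) = 4 + √(c + (5 + 4*c)) = 4 + √(5 + 5*c))
h = 122/3 + 85*√5/6 (h = -((4 + √(5 + 5*0))*(-85) + 96)/6 = -((4 + √(5 + 0))*(-85) + 96)/6 = -((4 + √5)*(-85) + 96)/6 = -((-340 - 85*√5) + 96)/6 = -(-244 - 85*√5)/6 = 122/3 + 85*√5/6 ≈ 72.344)
h/(-27755) = (122/3 + 85*√5/6)/(-27755) = (122/3 + 85*√5/6)*(-1/27755) = -2/1365 - 17*√5/33306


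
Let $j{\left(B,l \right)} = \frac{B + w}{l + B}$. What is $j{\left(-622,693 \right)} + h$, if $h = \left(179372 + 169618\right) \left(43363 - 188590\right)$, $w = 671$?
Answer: $- \frac{3598476721781}{71} \approx -5.0683 \cdot 10^{10}$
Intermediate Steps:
$j{\left(B,l \right)} = \frac{671 + B}{B + l}$ ($j{\left(B,l \right)} = \frac{B + 671}{l + B} = \frac{671 + B}{B + l}$)
$h = -50682770730$ ($h = 348990 \left(-145227\right) = -50682770730$)
$j{\left(-622,693 \right)} + h = \frac{671 - 622}{-622 + 693} - 50682770730 = \frac{1}{71} \cdot 49 - 50682770730 = \frac{49}{71} - 50682770730 = - \frac{3598476721781}{71}$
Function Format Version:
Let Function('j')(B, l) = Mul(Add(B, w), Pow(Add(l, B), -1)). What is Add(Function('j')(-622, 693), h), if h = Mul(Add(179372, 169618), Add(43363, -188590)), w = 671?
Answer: Rational(-3598476721781, 71) ≈ -5.0683e+10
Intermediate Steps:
Function('j')(B, l) = Mul(Pow(Add(B, l), -1), Add(671, B)) (Function('j')(B, l) = Mul(Add(B, 671), Pow(Add(l, B), -1)) = Mul(Add(671, B), Pow(Add(B, l), -1)) = Mul(Pow(Add(B, l), -1), Add(671, B)))
h = -50682770730 (h = Mul(348990, -145227) = -50682770730)
Add(Function('j')(-622, 693), h) = Add(Mul(Pow(Add(-622, 693), -1), Add(671, -622)), -50682770730) = Add(Mul(Pow(71, -1), 49), -50682770730) = Add(Mul(Rational(1, 71), 49), -50682770730) = Add(Rational(49, 71), -50682770730) = Rational(-3598476721781, 71)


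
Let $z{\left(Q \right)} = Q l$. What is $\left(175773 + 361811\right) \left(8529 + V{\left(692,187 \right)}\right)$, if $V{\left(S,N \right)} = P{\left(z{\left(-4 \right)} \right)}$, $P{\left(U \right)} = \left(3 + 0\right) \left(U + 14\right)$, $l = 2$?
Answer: $4594730448$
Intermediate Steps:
$z{\left(Q \right)} = 2 Q$ ($z{\left(Q \right)} = Q 2 = 2 Q$)
$P{\left(U \right)} = 42 + 3 U$ ($P{\left(U \right)} = 3 \left(14 + U\right) = 42 + 3 U$)
$V{\left(S,N \right)} = 18$ ($V{\left(S,N \right)} = 42 + 3 \cdot 2 \left(-4\right) = 42 + 3 \left(-8\right) = 42 - 24 = 18$)
$\left(175773 + 361811\right) \left(8529 + V{\left(692,187 \right)}\right) = \left(175773 + 361811\right) \left(8529 + 18\right) = 537584 \cdot 8547 = 4594730448$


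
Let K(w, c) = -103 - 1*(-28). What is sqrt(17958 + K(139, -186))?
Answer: 3*sqrt(1987) ≈ 133.73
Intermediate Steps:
K(w, c) = -75 (K(w, c) = -103 + 28 = -75)
sqrt(17958 + K(139, -186)) = sqrt(17958 - 75) = sqrt(17883) = 3*sqrt(1987)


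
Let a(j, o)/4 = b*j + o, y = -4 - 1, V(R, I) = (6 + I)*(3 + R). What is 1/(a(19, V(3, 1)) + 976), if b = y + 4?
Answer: 1/1068 ≈ 0.00093633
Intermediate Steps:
V(R, I) = (3 + R)*(6 + I)
y = -5
b = -1 (b = -5 + 4 = -1)
a(j, o) = -4*j + 4*o (a(j, o) = 4*(-j + o) = 4*(o - j) = -4*j + 4*o)
1/(a(19, V(3, 1)) + 976) = 1/((-4*19 + 4*(18 + 3*1 + 6*3 + 1*3)) + 976) = 1/((-76 + 4*(18 + 3 + 18 + 3)) + 976) = 1/((-76 + 4*42) + 976) = 1/((-76 + 168) + 976) = 1/(92 + 976) = 1/1068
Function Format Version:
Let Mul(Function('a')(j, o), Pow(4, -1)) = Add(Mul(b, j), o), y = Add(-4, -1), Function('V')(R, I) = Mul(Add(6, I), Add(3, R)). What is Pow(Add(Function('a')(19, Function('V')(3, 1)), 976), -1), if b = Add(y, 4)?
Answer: Rational(1, 1068) ≈ 0.00093633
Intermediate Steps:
Function('V')(R, I) = Mul(Add(3, R), Add(6, I))
y = -5
b = -1 (b = Add(-5, 4) = -1)
Function('a')(j, o) = Add(Mul(-4, j), Mul(4, o)) (Function('a')(j, o) = Mul(4, Add(Mul(-1, j), o)) = Mul(4, Add(o, Mul(-1, j))) = Add(Mul(-4, j), Mul(4, o)))
Pow(Add(Function('a')(19, Function('V')(3, 1)), 976), -1) = Pow(Add(Add(Mul(-4, 19), Mul(4, Add(18, Mul(3, 1), Mul(6, 3), Mul(1, 3)))), 976), -1) = Pow(Add(Add(-76, Mul(4, Add(18, 3, 18, 3))), 976), -1) = Pow(Add(Add(-76, Mul(4, 42)), 976), -1) = Pow(Add(Add(-76, 168), 976), -1) = Pow(Add(92, 976), -1) = Pow(1068, -1) = Rational(1, 1068)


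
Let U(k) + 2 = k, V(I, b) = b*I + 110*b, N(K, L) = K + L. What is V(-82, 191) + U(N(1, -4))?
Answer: 5343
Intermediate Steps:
V(I, b) = 110*b + I*b (V(I, b) = I*b + 110*b = 110*b + I*b)
U(k) = -2 + k
V(-82, 191) + U(N(1, -4)) = 191*(110 - 82) + (-2 + (1 - 4)) = 191*28 + (-2 - 3) = 5348 - 5 = 5343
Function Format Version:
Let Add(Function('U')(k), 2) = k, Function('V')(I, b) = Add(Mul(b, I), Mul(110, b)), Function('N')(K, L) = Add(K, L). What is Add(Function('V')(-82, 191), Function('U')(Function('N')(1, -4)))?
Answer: 5343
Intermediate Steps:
Function('V')(I, b) = Add(Mul(110, b), Mul(I, b)) (Function('V')(I, b) = Add(Mul(I, b), Mul(110, b)) = Add(Mul(110, b), Mul(I, b)))
Function('U')(k) = Add(-2, k)
Add(Function('V')(-82, 191), Function('U')(Function('N')(1, -4))) = Add(Mul(191, Add(110, -82)), Add(-2, Add(1, -4))) = Add(Mul(191, 28), Add(-2, -3)) = Add(5348, -5) = 5343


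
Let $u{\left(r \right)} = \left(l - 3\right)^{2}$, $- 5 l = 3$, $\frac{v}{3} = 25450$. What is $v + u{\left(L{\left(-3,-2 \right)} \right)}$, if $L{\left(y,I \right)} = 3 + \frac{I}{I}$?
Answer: $\frac{1909074}{25} \approx 76363.0$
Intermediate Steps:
$v = 76350$ ($v = 3 \cdot 25450 = 76350$)
$l = - \frac{3}{5}$ ($l = \left(- \frac{1}{5}\right) 3 = - \frac{3}{5} \approx -0.6$)
$L{\left(y,I \right)} = 4$ ($L{\left(y,I \right)} = 3 + 1 = 4$)
$u{\left(r \right)} = \frac{324}{25}$ ($u{\left(r \right)} = \left(- \frac{3}{5} - 3\right)^{2} = \left(- \frac{18}{5}\right)^{2} = \frac{324}{25}$)
$v + u{\left(L{\left(-3,-2 \right)} \right)} = 76350 + \frac{324}{25} = \frac{1909074}{25}$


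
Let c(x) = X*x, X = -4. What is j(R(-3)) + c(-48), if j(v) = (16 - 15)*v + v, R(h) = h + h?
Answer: 180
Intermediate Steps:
R(h) = 2*h
c(x) = -4*x
j(v) = 2*v (j(v) = 1*v + v = v + v = 2*v)
j(R(-3)) + c(-48) = 2*(2*(-3)) - 4*(-48) = 2*(-6) + 192 = -12 + 192 = 180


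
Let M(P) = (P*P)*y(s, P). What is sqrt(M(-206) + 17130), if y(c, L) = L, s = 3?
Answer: I*sqrt(8724686) ≈ 2953.8*I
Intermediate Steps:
M(P) = P**3 (M(P) = (P*P)*P = P**2*P = P**3)
sqrt(M(-206) + 17130) = sqrt((-206)**3 + 17130) = sqrt(-8741816 + 17130) = sqrt(-8724686) = I*sqrt(8724686)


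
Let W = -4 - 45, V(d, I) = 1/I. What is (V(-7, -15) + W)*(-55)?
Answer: 8096/3 ≈ 2698.7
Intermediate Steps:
W = -49
(V(-7, -15) + W)*(-55) = (1/(-15) - 49)*(-55) = (-1/15 - 49)*(-55) = -736/15*(-55) = 8096/3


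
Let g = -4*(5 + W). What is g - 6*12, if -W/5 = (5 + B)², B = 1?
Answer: 628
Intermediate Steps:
W = -180 (W = -5*(5 + 1)² = -5*6² = -5*36 = -180)
g = 700 (g = -4*(5 - 180) = -4*(-175) = 700)
g - 6*12 = 700 - 6*12 = 700 - 72 = 628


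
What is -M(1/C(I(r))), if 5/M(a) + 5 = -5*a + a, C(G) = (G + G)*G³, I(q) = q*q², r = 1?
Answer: 5/7 ≈ 0.71429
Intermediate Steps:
I(q) = q³
C(G) = 2*G⁴ (C(G) = (2*G)*G³ = 2*G⁴)
M(a) = 5/(-5 - 4*a) (M(a) = 5/(-5 + (-5*a + a)) = 5/(-5 - 4*a))
-M(1/C(I(r))) = -(-5)/(5 + 4/((2*(1³)⁴))) = -(-5)/(5 + 4/((2*1⁴))) = -(-5)/(5 + 4/((2*1))) = -(-5)/(5 + 4/2) = -(-5)/(5 + 4*(½)) = -(-5)/(5 + 2) = -(-5)/7 = -1*(-5/7) = 5/7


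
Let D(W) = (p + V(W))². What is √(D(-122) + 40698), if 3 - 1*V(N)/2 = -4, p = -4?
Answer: √40798 ≈ 201.99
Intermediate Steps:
V(N) = 14 (V(N) = 6 - 2*(-4) = 6 + 8 = 14)
D(W) = 100 (D(W) = (-4 + 14)² = 10² = 100)
√(D(-122) + 40698) = √(100 + 40698) = √40798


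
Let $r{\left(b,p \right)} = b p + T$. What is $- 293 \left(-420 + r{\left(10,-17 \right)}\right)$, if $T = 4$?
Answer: $171698$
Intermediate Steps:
$r{\left(b,p \right)} = 4 + b p$ ($r{\left(b,p \right)} = b p + 4 = 4 + b p$)
$- 293 \left(-420 + r{\left(10,-17 \right)}\right) = - 293 \left(-420 + \left(4 + 10 \left(-17\right)\right)\right) = - 293 \left(-420 + \left(4 - 170\right)\right) = - 293 \left(-420 - 166\right) = \left(-293\right) \left(-586\right) = 171698$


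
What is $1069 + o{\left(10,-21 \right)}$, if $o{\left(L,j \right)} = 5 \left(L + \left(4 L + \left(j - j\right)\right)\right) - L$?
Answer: $1309$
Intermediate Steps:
$o{\left(L,j \right)} = 24 L$ ($o{\left(L,j \right)} = 5 \left(L + \left(4 L + 0\right)\right) - L = 5 \left(L + 4 L\right) - L = 5 \cdot 5 L - L = 25 L - L = 24 L$)
$1069 + o{\left(10,-21 \right)} = 1069 + 24 \cdot 10 = 1069 + 240 = 1309$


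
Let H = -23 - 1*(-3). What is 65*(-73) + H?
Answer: -4765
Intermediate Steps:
H = -20 (H = -23 + 3 = -20)
65*(-73) + H = 65*(-73) - 20 = -4745 - 20 = -4765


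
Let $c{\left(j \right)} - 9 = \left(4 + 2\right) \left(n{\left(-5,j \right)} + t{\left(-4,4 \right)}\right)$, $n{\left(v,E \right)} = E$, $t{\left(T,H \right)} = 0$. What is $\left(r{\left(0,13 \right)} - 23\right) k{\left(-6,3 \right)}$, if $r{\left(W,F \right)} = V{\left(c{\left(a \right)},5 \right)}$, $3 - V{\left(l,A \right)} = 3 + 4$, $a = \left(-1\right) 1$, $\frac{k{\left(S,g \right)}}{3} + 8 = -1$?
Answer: $729$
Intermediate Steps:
$k{\left(S,g \right)} = -27$ ($k{\left(S,g \right)} = -24 + 3 \left(-1\right) = -24 - 3 = -27$)
$a = -1$
$c{\left(j \right)} = 9 + 6 j$ ($c{\left(j \right)} = 9 + \left(4 + 2\right) \left(j + 0\right) = 9 + 6 j$)
$V{\left(l,A \right)} = -4$ ($V{\left(l,A \right)} = 3 - \left(3 + 4\right) = 3 - 7 = -4$)
$r{\left(W,F \right)} = -4$
$\left(r{\left(0,13 \right)} - 23\right) k{\left(-6,3 \right)} = \left(-4 - 23\right) \left(-27\right) = \left(-27\right) \left(-27\right) = 729$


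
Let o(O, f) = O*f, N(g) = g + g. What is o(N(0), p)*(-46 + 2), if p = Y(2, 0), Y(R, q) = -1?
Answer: 0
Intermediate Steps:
N(g) = 2*g
p = -1
o(N(0), p)*(-46 + 2) = ((2*0)*(-1))*(-46 + 2) = (0*(-1))*(-44) = 0*(-44) = 0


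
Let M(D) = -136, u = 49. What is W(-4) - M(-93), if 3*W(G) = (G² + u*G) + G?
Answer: 224/3 ≈ 74.667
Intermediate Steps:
W(G) = G²/3 + 50*G/3 (W(G) = ((G² + 49*G) + G)/3 = (G² + 50*G)/3 = G²/3 + 50*G/3)
W(-4) - M(-93) = (⅓)*(-4)*(50 - 4) - 1*(-136) = (⅓)*(-4)*46 + 136 = -184/3 + 136 = 224/3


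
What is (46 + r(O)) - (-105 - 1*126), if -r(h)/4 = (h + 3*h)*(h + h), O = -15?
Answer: -6923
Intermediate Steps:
r(h) = -32*h² (r(h) = -4*(h + 3*h)*(h + h) = -4*4*h*2*h = -32*h²)
(46 + r(O)) - (-105 - 1*126) = (46 - 32*(-15)²) - (-105 - 1*126) = (46 - 32*225) - (-105 - 126) = (46 - 7200) - 1*(-231) = -7154 + 231 = -6923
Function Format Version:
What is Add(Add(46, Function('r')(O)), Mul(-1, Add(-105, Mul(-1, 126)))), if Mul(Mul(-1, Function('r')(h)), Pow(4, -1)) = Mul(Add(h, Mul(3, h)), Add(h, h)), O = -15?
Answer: -6923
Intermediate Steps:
Function('r')(h) = Mul(-32, Pow(h, 2)) (Function('r')(h) = Mul(-4, Mul(Add(h, Mul(3, h)), Add(h, h))) = Mul(-4, Mul(Mul(4, h), Mul(2, h))) = Mul(-4, Mul(8, Pow(h, 2))) = Mul(-32, Pow(h, 2)))
Add(Add(46, Function('r')(O)), Mul(-1, Add(-105, Mul(-1, 126)))) = Add(Add(46, Mul(-32, Pow(-15, 2))), Mul(-1, Add(-105, Mul(-1, 126)))) = Add(Add(46, Mul(-32, 225)), Mul(-1, Add(-105, -126))) = Add(Add(46, -7200), Mul(-1, -231)) = Add(-7154, 231) = -6923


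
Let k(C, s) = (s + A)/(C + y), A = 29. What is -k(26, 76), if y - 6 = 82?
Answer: -35/38 ≈ -0.92105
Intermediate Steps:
y = 88 (y = 6 + 82 = 88)
k(C, s) = (29 + s)/(88 + C) (k(C, s) = (s + 29)/(C + 88) = (29 + s)/(88 + C))
-k(26, 76) = -(29 + 76)/(88 + 26) = -105/114 = -1*35/38 = -35/38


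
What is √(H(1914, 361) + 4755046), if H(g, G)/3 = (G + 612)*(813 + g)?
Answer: √12715159 ≈ 3565.8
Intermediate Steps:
H(g, G) = 3*(612 + G)*(813 + g) (H(g, G) = 3*((G + 612)*(813 + g)) = 3*((612 + G)*(813 + g)) = 3*(612 + G)*(813 + g))
√(H(1914, 361) + 4755046) = √((1492668 + 1836*1914 + 2439*361 + 3*361*1914) + 4755046) = √((1492668 + 3514104 + 880479 + 2072862) + 4755046) = √(7960113 + 4755046) = √12715159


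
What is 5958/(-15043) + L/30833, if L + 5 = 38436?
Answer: 394414519/463820819 ≈ 0.85036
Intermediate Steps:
L = 38431 (L = -5 + 38436 = 38431)
5958/(-15043) + L/30833 = 5958/(-15043) + 38431/30833 = 5958*(-1/15043) + 38431*(1/30833) = -5958/15043 + 38431/30833 = 394414519/463820819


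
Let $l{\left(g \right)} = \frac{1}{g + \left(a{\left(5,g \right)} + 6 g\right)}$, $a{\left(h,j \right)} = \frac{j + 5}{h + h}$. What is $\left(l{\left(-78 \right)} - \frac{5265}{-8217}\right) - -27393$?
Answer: $\frac{1143657032}{41749} \approx 27394.0$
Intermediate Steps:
$a{\left(h,j \right)} = \frac{5 + j}{2 h}$
$l{\left(g \right)} = \frac{1}{\frac{1}{2} + \frac{71 g}{10}}$ ($l{\left(g \right)} = \frac{1}{g + \left(\frac{5 + g}{2 \cdot 5} + 6 g\right)} = \frac{1}{g + \left(\frac{1}{2} \cdot \frac{1}{5} \left(5 + g\right) + 6 g\right)} = \frac{1}{g + \left(\left(\frac{1}{2} + \frac{g}{10}\right) + 6 g\right)} = \frac{1}{g + \left(\frac{1}{2} + \frac{61 g}{10}\right)} = \frac{1}{\frac{1}{2} + \frac{71 g}{10}}$)
$\left(l{\left(-78 \right)} - \frac{5265}{-8217}\right) - -27393 = \left(\frac{10}{5 + 71 \left(-78\right)} - \frac{5265}{-8217}\right) - -27393 = \left(\frac{10}{5 - 5538} - 5265 \left(- \frac{1}{8217}\right)\right) + 27393 = \left(\frac{10}{-5533} - - \frac{585}{913}\right) + 27393 = \left(10 \left(- \frac{1}{5533}\right) + \frac{585}{913}\right) + 27393 = \left(- \frac{10}{5533} + \frac{585}{913}\right) + 27393 = \frac{26675}{41749} + 27393 = \frac{1143657032}{41749}$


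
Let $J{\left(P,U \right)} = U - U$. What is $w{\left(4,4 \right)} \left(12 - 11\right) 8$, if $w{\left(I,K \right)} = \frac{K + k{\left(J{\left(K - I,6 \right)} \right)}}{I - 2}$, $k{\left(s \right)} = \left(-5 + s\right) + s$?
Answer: $-4$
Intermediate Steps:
$J{\left(P,U \right)} = 0$
$k{\left(s \right)} = -5 + 2 s$
$w{\left(I,K \right)} = \frac{-5 + K}{-2 + I}$ ($w{\left(I,K \right)} = \frac{K + \left(-5 + 2 \cdot 0\right)}{I - 2} = \frac{K + \left(-5 + 0\right)}{-2 + I} = \frac{K - 5}{-2 + I} = \frac{-5 + K}{-2 + I}$)
$w{\left(4,4 \right)} \left(12 - 11\right) 8 = \frac{-5 + 4}{-2 + 4} \left(12 - 11\right) 8 = \frac{1}{2} \left(-1\right) 1 \cdot 8 = \frac{1}{2} \left(-1\right) 8 = \left(- \frac{1}{2}\right) 8 = -4$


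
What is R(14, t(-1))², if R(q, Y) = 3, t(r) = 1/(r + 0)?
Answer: 9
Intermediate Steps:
t(r) = 1/r
R(14, t(-1))² = 3² = 9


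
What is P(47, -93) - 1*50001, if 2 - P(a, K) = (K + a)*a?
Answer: -47837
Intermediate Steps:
P(a, K) = 2 - a*(K + a) (P(a, K) = 2 - (K + a)*a = 2 - a*(K + a))
P(47, -93) - 1*50001 = (2 - 1*47**2 - 1*(-93)*47) - 1*50001 = (2 - 1*2209 + 4371) - 50001 = (2 - 2209 + 4371) - 50001 = 2164 - 50001 = -47837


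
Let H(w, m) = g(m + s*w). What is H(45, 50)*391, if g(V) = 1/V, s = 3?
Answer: 391/185 ≈ 2.1135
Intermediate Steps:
H(w, m) = 1/(m + 3*w)
H(45, 50)*391 = 391/(50 + 3*45) = 391/(50 + 135) = 391/185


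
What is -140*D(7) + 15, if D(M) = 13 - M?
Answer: -825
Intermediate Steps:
-140*D(7) + 15 = -140*(13 - 1*7) + 15 = -140*(13 - 7) + 15 = -140*6 + 15 = -840 + 15 = -825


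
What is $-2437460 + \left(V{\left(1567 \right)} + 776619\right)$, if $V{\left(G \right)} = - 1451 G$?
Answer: $-3934558$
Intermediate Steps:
$-2437460 + \left(V{\left(1567 \right)} + 776619\right) = -2437460 + \left(\left(-1451\right) 1567 + 776619\right) = -2437460 + \left(-2273717 + 776619\right) = -2437460 - 1497098 = -3934558$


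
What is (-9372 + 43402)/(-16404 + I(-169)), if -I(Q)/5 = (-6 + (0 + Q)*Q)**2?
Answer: -34030/4076956529 ≈ -8.3469e-6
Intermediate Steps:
I(Q) = -5*(-6 + Q**2)**2 (I(Q) = -5*(-6 + (0 + Q)*Q)**2 = -5*(-6 + Q*Q)**2 = -5*(-6 + Q**2)**2)
(-9372 + 43402)/(-16404 + I(-169)) = (-9372 + 43402)/(-16404 - 5*(-6 + (-169)**2)**2) = 34030/(-16404 - 5*(-6 + 28561)**2) = 34030/(-16404 - 5*28555**2) = 34030/(-16404 - 5*815388025) = 34030/(-16404 - 4076940125) = 34030/(-4076956529) = 34030*(-1/4076956529) = -34030/4076956529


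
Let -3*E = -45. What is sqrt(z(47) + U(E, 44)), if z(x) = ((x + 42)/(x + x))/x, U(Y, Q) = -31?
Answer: I*sqrt(273738)/94 ≈ 5.566*I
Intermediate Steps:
E = 15 (E = -1/3*(-45) = 15)
z(x) = (42 + x)/(2*x**2) (z(x) = ((42 + x)/((2*x)))/x = ((42 + x)*(1/(2*x)))/x = ((42 + x)/(2*x))/x = (42 + x)/(2*x**2))
sqrt(z(47) + U(E, 44)) = sqrt((1/2)*(42 + 47)/47**2 - 31) = sqrt((1/2)*(1/2209)*89 - 31) = sqrt(89/4418 - 31) = sqrt(-136869/4418) = I*sqrt(273738)/94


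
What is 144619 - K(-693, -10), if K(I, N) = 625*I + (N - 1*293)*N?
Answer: 574714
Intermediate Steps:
K(I, N) = 625*I + N*(-293 + N) (K(I, N) = 625*I + (N - 293)*N = 625*I + (-293 + N)*N = 625*I + N*(-293 + N))
144619 - K(-693, -10) = 144619 - ((-10)² - 293*(-10) + 625*(-693)) = 144619 - (100 + 2930 - 433125) = 144619 - 1*(-430095) = 144619 + 430095 = 574714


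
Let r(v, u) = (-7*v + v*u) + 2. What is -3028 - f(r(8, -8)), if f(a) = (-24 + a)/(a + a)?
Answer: -357375/118 ≈ -3028.6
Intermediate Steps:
r(v, u) = 2 - 7*v + u*v (r(v, u) = (-7*v + u*v) + 2 = 2 - 7*v + u*v)
f(a) = (-24 + a)/(2*a) (f(a) = (-24 + a)/((2*a)) = (-24 + a)*(1/(2*a)) = (-24 + a)/(2*a))
-3028 - f(r(8, -8)) = -3028 - (-24 + (2 - 7*8 - 8*8))/(2*(2 - 7*8 - 8*8)) = -3028 - (-24 + (2 - 56 - 64))/(2*(2 - 56 - 64)) = -3028 - (-24 - 118)/(2*(-118)) = -3028 - (-1)*(-142)/(2*118) = -3028 - 1*71/118 = -3028 - 71/118 = -357375/118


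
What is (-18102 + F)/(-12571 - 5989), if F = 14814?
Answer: 411/2320 ≈ 0.17716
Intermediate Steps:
(-18102 + F)/(-12571 - 5989) = (-18102 + 14814)/(-12571 - 5989) = -3288/(-18560) = -3288*(-1/18560) = 411/2320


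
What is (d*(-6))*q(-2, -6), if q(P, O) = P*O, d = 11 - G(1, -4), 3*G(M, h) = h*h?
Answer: -408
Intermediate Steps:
G(M, h) = h**2/3 (G(M, h) = (h*h)/3 = h**2/3)
d = 17/3 (d = 11 - (-4)**2/3 = 11 - 16/3 = 17/3 ≈ 5.6667)
q(P, O) = O*P
(d*(-6))*q(-2, -6) = ((17/3)*(-6))*(-6*(-2)) = -34*12 = -408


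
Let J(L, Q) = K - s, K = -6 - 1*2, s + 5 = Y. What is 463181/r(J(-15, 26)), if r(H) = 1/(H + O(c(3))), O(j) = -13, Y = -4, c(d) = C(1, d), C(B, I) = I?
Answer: -5558172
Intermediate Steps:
c(d) = d
s = -9 (s = -5 - 4 = -9)
K = -8 (K = -6 - 2 = -8)
J(L, Q) = 1 (J(L, Q) = -8 - 1*(-9) = -8 + 9 = 1)
r(H) = 1/(-13 + H) (r(H) = 1/(H - 13) = 1/(-13 + H))
463181/r(J(-15, 26)) = 463181/(1/(-13 + 1)) = 463181/(1/(-12)) = 463181/(-1/12) = 463181*(-12) = -5558172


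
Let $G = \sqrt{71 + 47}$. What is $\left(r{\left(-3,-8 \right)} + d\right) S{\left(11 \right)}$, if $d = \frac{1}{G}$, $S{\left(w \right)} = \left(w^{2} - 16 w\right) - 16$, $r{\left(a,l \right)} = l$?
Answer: $568 - \frac{71 \sqrt{118}}{118} \approx 561.46$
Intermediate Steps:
$G = \sqrt{118} \approx 10.863$
$S{\left(w \right)} = -16 + w^{2} - 16 w$
$d = \frac{\sqrt{118}}{118}$ ($d = \frac{1}{\sqrt{118}} = \frac{\sqrt{118}}{118} \approx 0.092057$)
$\left(r{\left(-3,-8 \right)} + d\right) S{\left(11 \right)} = \left(-8 + \frac{\sqrt{118}}{118}\right) \left(-16 + 11^{2} - 176\right) = \left(-8 + \frac{\sqrt{118}}{118}\right) \left(-16 + 121 - 176\right) = \left(-8 + \frac{\sqrt{118}}{118}\right) \left(-71\right) = 568 - \frac{71 \sqrt{118}}{118}$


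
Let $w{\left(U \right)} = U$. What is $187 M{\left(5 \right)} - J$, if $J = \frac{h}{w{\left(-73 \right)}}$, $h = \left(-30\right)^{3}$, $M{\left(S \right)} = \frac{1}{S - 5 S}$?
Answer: $- \frac{553651}{1460} \approx -379.21$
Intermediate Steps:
$M{\left(S \right)} = - \frac{1}{4 S}$ ($M{\left(S \right)} = \frac{1}{\left(-4\right) S} = - \frac{1}{4 S}$)
$h = -27000$
$J = \frac{27000}{73}$ ($J = - \frac{27000}{-73} = \left(-27000\right) \left(- \frac{1}{73}\right) = \frac{27000}{73} \approx 369.86$)
$187 M{\left(5 \right)} - J = 187 \left(- \frac{1}{4 \cdot 5}\right) - \frac{27000}{73} = 187 \left(\left(- \frac{1}{4}\right) \frac{1}{5}\right) - \frac{27000}{73} = 187 \left(- \frac{1}{20}\right) - \frac{27000}{73} = - \frac{187}{20} - \frac{27000}{73} = - \frac{553651}{1460}$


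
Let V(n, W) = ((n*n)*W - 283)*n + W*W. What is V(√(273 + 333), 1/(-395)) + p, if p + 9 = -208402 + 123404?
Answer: -13263217174/156025 - 112391*√606/395 ≈ -92011.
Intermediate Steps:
V(n, W) = W² + n*(-283 + W*n²) (V(n, W) = (n²*W - 283)*n + W² = (W*n² - 283)*n + W² = (-283 + W*n²)*n + W² = n*(-283 + W*n²) + W² = W² + n*(-283 + W*n²))
p = -85007 (p = -9 + (-208402 + 123404) = -9 - 84998 = -85007)
V(√(273 + 333), 1/(-395)) + p = ((1/(-395))² - 283*√(273 + 333) + (√(273 + 333))³/(-395)) - 85007 = ((-1/395)² - 283*√606 - 606*√606/395) - 85007 = (1/156025 - 283*√606 - 606*√606/395) - 85007 = (1/156025 - 112391*√606/395) - 85007 = -13263217174/156025 - 112391*√606/395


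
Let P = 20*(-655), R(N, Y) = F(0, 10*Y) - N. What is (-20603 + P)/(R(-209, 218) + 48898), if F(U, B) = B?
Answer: -33703/51287 ≈ -0.65715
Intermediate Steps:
R(N, Y) = -N + 10*Y (R(N, Y) = 10*Y - N = -N + 10*Y)
P = -13100
(-20603 + P)/(R(-209, 218) + 48898) = (-20603 - 13100)/((-1*(-209) + 10*218) + 48898) = -33703/((209 + 2180) + 48898) = -33703/(2389 + 48898) = -33703/51287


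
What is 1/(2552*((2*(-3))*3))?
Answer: -1/45936 ≈ -2.1769e-5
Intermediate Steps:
1/(2552*((2*(-3))*3)) = 1/(2552*(-6*3)) = 1/(2552*(-18)) = 1/(-45936) = -1/45936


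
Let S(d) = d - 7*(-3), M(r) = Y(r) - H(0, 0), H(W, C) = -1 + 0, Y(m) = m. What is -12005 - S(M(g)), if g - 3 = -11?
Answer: -12019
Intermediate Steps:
g = -8 (g = 3 - 11 = -8)
H(W, C) = -1
M(r) = 1 + r (M(r) = r - 1*(-1) = r + 1 = 1 + r)
S(d) = 21 + d (S(d) = d + 21 = 21 + d)
-12005 - S(M(g)) = -12005 - (21 + (1 - 8)) = -12005 - (21 - 7) = -12005 - 1*14 = -12005 - 14 = -12019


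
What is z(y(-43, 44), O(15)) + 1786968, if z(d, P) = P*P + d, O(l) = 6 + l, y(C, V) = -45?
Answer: 1787364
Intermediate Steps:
z(d, P) = d + P² (z(d, P) = P² + d = d + P²)
z(y(-43, 44), O(15)) + 1786968 = (-45 + (6 + 15)²) + 1786968 = (-45 + 21²) + 1786968 = (-45 + 441) + 1786968 = 396 + 1786968 = 1787364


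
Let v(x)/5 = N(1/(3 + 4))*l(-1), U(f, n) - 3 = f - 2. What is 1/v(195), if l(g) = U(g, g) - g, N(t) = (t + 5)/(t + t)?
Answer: 1/90 ≈ 0.011111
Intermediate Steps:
U(f, n) = 1 + f (U(f, n) = 3 + (f - 2) = 3 + (-2 + f) = 1 + f)
N(t) = (5 + t)/(2*t) (N(t) = (5 + t)/((2*t)) = (5 + t)*(1/(2*t)) = (5 + t)/(2*t))
l(g) = 1 (l(g) = (1 + g) - g = 1)
v(x) = 90 (v(x) = 5*(((5 + 1/(3 + 4))/(2*(1/(3 + 4))))*1) = 5*(((5 + 1/7)/(2*(1/7)))*1) = 5*(((5 + ⅐)/(2*(⅐)))*1) = 5*(((½)*7*(36/7))*1) = 5*(18*1) = 5*18 = 90)
1/v(195) = 1/90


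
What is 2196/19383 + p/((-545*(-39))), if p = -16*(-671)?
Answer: 6532612/10563735 ≈ 0.61840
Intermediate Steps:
p = 10736
2196/19383 + p/((-545*(-39))) = 2196/19383 + 10736/((-545*(-39))) = 2196*(1/19383) + 10736/21255 = 732/6461 + 10736*(1/21255) = 732/6461 + 10736/21255 = 6532612/10563735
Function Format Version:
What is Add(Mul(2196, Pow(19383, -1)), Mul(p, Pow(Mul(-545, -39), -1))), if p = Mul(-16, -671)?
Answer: Rational(6532612, 10563735) ≈ 0.61840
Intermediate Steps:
p = 10736
Add(Mul(2196, Pow(19383, -1)), Mul(p, Pow(Mul(-545, -39), -1))) = Add(Mul(2196, Pow(19383, -1)), Mul(10736, Pow(Mul(-545, -39), -1))) = Add(Mul(2196, Rational(1, 19383)), Mul(10736, Pow(21255, -1))) = Add(Rational(732, 6461), Mul(10736, Rational(1, 21255))) = Add(Rational(732, 6461), Rational(10736, 21255)) = Rational(6532612, 10563735)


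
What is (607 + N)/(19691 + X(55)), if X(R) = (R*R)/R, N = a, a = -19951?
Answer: -3224/3291 ≈ -0.97964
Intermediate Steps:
N = -19951
X(R) = R (X(R) = R²/R = R)
(607 + N)/(19691 + X(55)) = (607 - 19951)/(19691 + 55) = -19344/19746 = -19344*1/19746 = -3224/3291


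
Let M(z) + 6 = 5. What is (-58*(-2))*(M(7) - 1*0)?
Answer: -116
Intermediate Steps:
M(z) = -1 (M(z) = -6 + 5 = -1)
(-58*(-2))*(M(7) - 1*0) = (-58*(-2))*(-1 - 1*0) = 116*(-1 + 0) = 116*(-1) = -116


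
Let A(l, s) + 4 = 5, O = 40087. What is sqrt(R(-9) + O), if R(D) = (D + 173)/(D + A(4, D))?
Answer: sqrt(160266)/2 ≈ 200.17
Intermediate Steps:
A(l, s) = 1 (A(l, s) = -4 + 5 = 1)
R(D) = (173 + D)/(1 + D) (R(D) = (D + 173)/(D + 1) = (173 + D)/(1 + D))
sqrt(R(-9) + O) = sqrt((173 - 9)/(1 - 9) + 40087) = sqrt(164/(-8) + 40087) = sqrt(-1/8*164 + 40087) = sqrt(-41/2 + 40087) = sqrt(80133/2) = sqrt(160266)/2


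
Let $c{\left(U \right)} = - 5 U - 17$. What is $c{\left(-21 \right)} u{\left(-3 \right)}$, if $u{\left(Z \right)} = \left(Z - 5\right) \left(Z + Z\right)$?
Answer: $4224$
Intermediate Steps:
$u{\left(Z \right)} = 2 Z \left(-5 + Z\right)$ ($u{\left(Z \right)} = \left(-5 + Z\right) 2 Z = 2 Z \left(-5 + Z\right)$)
$c{\left(U \right)} = -17 - 5 U$
$c{\left(-21 \right)} u{\left(-3 \right)} = \left(-17 - -105\right) 2 \left(-3\right) \left(-5 - 3\right) = \left(-17 + 105\right) 2 \left(-3\right) \left(-8\right) = 88 \cdot 48 = 4224$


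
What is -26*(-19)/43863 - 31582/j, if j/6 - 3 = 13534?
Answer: -224192933/593773431 ≈ -0.37757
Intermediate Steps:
j = 81222 (j = 18 + 6*13534 = 18 + 81204 = 81222)
-26*(-19)/43863 - 31582/j = -26*(-19)/43863 - 31582/81222 = 494*(1/43863) - 31582*1/81222 = 494/43863 - 15791/40611 = -224192933/593773431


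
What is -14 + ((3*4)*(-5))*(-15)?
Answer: 886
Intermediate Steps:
-14 + ((3*4)*(-5))*(-15) = -14 + (12*(-5))*(-15) = -14 - 60*(-15) = -14 + 900 = 886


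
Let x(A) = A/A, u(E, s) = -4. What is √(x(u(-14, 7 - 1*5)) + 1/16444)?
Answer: √67605395/8222 ≈ 1.0000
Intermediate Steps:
x(A) = 1
√(x(u(-14, 7 - 1*5)) + 1/16444) = √(1 + 1/16444) = √(16445/16444) = √67605395/8222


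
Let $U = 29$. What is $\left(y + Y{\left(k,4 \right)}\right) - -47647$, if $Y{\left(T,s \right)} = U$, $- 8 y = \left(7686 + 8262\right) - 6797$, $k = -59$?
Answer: $\frac{372257}{8} \approx 46532.0$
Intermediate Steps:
$y = - \frac{9151}{8}$ ($y = - \frac{\left(7686 + 8262\right) - 6797}{8} = - \frac{15948 - 6797}{8} = \left(- \frac{1}{8}\right) 9151 = - \frac{9151}{8} \approx -1143.9$)
$Y{\left(T,s \right)} = 29$
$\left(y + Y{\left(k,4 \right)}\right) - -47647 = \left(- \frac{9151}{8} + 29\right) - -47647 = - \frac{8919}{8} + 47647 = \frac{372257}{8}$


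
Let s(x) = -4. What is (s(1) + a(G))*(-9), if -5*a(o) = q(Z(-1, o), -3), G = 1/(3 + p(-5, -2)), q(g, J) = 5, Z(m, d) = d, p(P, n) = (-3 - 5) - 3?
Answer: 45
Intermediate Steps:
p(P, n) = -11 (p(P, n) = -8 - 3 = -11)
G = -⅛ (G = 1/(3 - 11) = 1/(-8) = -⅛ ≈ -0.12500)
a(o) = -1 (a(o) = -⅕*5 = -1)
(s(1) + a(G))*(-9) = (-4 - 1)*(-9) = -5*(-9) = 45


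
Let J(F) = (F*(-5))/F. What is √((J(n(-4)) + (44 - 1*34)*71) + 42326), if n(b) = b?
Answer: √43031 ≈ 207.44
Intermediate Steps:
J(F) = -5 (J(F) = (-5*F)/F = -5)
√((J(n(-4)) + (44 - 1*34)*71) + 42326) = √((-5 + (44 - 1*34)*71) + 42326) = √((-5 + (44 - 34)*71) + 42326) = √((-5 + 10*71) + 42326) = √((-5 + 710) + 42326) = √(705 + 42326) = √43031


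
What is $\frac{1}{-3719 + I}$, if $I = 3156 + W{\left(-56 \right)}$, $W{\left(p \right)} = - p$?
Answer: $- \frac{1}{507} \approx -0.0019724$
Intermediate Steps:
$I = 3212$ ($I = 3156 - -56 = 3156 + 56 = 3212$)
$\frac{1}{-3719 + I} = \frac{1}{-3719 + 3212} = \frac{1}{-507} = - \frac{1}{507}$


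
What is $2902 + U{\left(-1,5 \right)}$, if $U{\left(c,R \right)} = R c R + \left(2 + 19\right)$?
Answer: $2898$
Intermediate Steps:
$U{\left(c,R \right)} = 21 + c R^{2}$ ($U{\left(c,R \right)} = c R^{2} + 21 = 21 + c R^{2}$)
$2902 + U{\left(-1,5 \right)} = 2902 + \left(21 - 5^{2}\right) = 2902 + \left(21 - 25\right) = 2902 - 4 = 2898$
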